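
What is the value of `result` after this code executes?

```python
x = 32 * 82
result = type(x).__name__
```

x is int; result = 'int'

'int'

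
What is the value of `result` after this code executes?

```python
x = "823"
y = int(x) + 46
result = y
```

x = '823'; y = 869; result = 869

869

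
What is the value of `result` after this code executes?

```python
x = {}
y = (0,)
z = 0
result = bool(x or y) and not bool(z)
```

x = {}; y = (0,); z = 0; result = True

True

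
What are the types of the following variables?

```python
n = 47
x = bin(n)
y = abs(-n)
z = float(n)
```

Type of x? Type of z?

bin() returns str; float() returns float

str, float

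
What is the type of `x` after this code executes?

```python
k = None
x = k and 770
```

'and' returns first falsy value (None)

NoneType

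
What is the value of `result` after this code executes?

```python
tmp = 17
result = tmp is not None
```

tmp = 17; result = True

True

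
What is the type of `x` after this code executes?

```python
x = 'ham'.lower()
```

str.lower() returns str

str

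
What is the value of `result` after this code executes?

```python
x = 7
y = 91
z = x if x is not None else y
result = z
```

x = 7; y = 91; z = 7; result = 7

7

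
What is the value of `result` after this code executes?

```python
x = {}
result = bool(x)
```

x = {}; result = False

False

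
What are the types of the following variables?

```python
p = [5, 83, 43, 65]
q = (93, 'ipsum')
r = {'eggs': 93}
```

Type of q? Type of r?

q is assigned a tuple (parenthesized, comma-separated values); r is assigned a dict literal ({key: value})

tuple, dict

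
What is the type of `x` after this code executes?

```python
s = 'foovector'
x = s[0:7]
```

Slicing a str returns str

str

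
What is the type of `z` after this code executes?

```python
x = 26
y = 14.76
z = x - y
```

int - float = float

float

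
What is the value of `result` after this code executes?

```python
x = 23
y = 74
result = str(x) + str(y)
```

x = 23; y = 74; result = '2374'

'2374'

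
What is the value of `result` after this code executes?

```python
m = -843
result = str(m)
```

m = -843; result = '-843'

'-843'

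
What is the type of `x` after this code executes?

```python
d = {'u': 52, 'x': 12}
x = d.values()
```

.values() returns dict_values view

dict_values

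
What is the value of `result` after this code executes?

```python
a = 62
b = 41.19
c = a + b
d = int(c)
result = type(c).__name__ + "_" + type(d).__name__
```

a is int; b is float; c is float; d is int; result = 'float_int'

'float_int'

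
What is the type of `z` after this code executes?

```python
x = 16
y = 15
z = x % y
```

int % int = int

int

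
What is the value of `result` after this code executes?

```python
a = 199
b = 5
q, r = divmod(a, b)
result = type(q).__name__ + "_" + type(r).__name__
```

a is int; b is int; q is int; r is int; result = 'int_int'

'int_int'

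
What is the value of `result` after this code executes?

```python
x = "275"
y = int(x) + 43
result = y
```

x = '275'; y = 318; result = 318

318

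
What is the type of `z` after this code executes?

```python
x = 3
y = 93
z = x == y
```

Equality comparison returns bool

bool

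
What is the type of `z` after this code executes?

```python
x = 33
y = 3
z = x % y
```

int % int = int

int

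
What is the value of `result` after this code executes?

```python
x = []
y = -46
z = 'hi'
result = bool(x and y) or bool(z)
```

x = []; y = -46; z = 'hi'; result = True

True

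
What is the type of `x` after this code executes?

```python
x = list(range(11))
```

list(range()) returns list

list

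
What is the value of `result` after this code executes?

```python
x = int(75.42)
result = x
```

x = 75; result = 75

75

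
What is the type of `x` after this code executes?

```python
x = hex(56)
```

hex() returns str representation

str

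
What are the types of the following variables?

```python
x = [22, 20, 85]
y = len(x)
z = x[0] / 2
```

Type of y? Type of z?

len() returns int; int / int = float

int, float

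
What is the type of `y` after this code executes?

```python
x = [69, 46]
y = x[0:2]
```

Slicing a list returns a list

list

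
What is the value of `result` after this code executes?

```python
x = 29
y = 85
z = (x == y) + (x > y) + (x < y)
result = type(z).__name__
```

x is int; y is int; z is int; result = 'int'

'int'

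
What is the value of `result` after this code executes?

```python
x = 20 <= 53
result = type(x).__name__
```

x is bool; result = 'bool'

'bool'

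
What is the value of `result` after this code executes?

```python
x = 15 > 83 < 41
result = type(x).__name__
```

x is bool; result = 'bool'

'bool'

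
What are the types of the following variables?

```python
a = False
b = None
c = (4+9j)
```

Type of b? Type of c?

b is assigned None, whose type is NoneType; c is assigned (4+9j), an int plus an imaginary literal (j suffix), which evaluates to complex

NoneType, complex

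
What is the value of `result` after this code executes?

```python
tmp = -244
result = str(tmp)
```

tmp = -244; result = '-244'

'-244'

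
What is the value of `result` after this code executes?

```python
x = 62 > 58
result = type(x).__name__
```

x is bool; result = 'bool'

'bool'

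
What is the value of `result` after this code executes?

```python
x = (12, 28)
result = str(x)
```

x = (12, 28); result = '(12, 28)'

'(12, 28)'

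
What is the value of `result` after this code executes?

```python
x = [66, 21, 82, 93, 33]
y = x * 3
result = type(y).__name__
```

x is list; y is list; result = 'list'

'list'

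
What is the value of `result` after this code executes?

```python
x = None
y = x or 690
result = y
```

x = None; y = 690; result = 690

690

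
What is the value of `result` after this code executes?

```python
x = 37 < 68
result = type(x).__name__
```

x is bool; result = 'bool'

'bool'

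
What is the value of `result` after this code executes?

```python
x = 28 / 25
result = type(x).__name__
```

x is float; result = 'float'

'float'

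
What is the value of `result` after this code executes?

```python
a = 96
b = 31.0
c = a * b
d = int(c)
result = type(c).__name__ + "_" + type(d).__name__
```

a is int; b is float; c is float; d is int; result = 'float_int'

'float_int'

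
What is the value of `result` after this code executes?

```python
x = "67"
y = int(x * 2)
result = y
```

x = '67'; y = 6767; result = 6767

6767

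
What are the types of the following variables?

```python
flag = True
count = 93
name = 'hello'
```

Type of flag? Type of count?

flag is assigned the constant True, which has type bool; count is assigned a bare integer (no decimal point), so it is an int

bool, int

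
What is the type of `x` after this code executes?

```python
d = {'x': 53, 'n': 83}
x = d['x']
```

Accessing dict[str, int] with str key returns int

int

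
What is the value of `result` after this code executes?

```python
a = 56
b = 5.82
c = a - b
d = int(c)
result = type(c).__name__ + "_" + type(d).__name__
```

a is int; b is float; c is float; d is int; result = 'float_int'

'float_int'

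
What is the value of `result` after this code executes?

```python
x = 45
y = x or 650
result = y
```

x = 45; y = 45; result = 45

45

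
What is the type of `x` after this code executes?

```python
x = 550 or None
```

'or' returns first truthy value

int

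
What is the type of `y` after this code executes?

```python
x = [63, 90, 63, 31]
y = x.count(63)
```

list.count() returns int

int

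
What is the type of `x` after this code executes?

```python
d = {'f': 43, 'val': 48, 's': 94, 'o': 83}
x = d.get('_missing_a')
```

dict.get() returns None when key not found

NoneType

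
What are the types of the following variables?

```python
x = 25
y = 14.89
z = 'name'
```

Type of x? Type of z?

x is assigned a bare integer (no decimal point), so it is an int; z is assigned a quoted string literal, so it is a str

int, str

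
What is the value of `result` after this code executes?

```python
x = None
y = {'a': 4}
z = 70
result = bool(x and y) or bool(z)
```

x = None; y = {'a': 4}; z = 70; result = True

True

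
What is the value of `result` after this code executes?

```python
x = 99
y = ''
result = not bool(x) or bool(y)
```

x = 99; y = ''; result = False

False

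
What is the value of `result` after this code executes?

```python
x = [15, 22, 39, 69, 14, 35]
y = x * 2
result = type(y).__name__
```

x is list; y is list; result = 'list'

'list'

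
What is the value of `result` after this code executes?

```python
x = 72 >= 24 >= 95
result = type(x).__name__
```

x is bool; result = 'bool'

'bool'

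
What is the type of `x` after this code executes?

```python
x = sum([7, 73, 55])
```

sum() of ints returns int

int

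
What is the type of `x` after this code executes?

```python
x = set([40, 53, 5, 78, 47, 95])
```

set() constructor returns set

set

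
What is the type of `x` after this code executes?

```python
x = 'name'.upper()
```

str.upper() returns str

str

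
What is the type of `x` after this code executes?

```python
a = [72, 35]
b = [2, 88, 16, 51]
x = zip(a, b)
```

zip() returns a zip object

zip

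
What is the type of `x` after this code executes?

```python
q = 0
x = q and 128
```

'and' returns first falsy value (0 is int)

int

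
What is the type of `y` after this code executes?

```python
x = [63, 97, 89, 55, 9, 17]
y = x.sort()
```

list.sort() returns None (mutates in place)

NoneType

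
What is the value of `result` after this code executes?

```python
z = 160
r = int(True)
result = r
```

z = 160; r = 1; result = 1

1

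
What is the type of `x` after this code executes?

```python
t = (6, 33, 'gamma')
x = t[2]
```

Index 2 of tuple is a str literal

str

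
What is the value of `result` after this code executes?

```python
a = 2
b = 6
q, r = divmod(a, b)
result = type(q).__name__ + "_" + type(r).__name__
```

a is int; b is int; q is int; r is int; result = 'int_int'

'int_int'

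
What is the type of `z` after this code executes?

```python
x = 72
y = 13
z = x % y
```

int % int = int

int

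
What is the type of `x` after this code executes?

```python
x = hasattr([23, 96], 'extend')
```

hasattr() returns bool

bool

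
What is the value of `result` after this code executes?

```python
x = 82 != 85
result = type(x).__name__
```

x is bool; result = 'bool'

'bool'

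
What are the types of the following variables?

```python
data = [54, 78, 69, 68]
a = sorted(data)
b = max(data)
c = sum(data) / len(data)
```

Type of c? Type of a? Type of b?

int / int = float; sorted() returns list; max of ints returns int

float, list, int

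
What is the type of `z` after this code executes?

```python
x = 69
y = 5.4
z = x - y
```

int - float = float

float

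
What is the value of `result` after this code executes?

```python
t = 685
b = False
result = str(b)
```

t = 685; b = False; result = 'False'

'False'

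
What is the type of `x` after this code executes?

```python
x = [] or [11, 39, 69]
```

'or' returns first truthy value (list)

list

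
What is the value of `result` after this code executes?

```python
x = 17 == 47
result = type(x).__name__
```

x is bool; result = 'bool'

'bool'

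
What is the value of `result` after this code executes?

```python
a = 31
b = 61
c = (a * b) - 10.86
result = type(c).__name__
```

a is int; b is int; c is float; result = 'float'

'float'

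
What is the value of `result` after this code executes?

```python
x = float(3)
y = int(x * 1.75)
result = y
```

x = 3.0; y = 5; result = 5

5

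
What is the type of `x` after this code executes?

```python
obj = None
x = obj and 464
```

'and' returns first falsy value (None)

NoneType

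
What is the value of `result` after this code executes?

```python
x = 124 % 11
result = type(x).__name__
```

x is int; result = 'int'

'int'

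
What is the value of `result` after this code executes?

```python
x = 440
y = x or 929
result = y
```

x = 440; y = 440; result = 440

440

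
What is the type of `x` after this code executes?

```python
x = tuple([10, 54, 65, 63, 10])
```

tuple() constructor returns tuple

tuple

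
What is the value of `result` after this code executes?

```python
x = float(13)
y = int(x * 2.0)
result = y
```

x = 13.0; y = 26; result = 26

26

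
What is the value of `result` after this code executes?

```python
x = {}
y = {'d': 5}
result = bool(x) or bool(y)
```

x = {}; y = {'d': 5}; result = True

True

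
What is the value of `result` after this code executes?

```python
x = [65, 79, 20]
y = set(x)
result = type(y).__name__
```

x is list; y is set; result = 'set'

'set'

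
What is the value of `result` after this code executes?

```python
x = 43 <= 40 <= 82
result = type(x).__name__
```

x is bool; result = 'bool'

'bool'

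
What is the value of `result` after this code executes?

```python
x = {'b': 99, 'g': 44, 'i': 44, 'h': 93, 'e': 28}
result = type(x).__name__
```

x is dict; result = 'dict'

'dict'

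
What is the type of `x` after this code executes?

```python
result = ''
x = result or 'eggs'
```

'or' returns first truthy value (str)

str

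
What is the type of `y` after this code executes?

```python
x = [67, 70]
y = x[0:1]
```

Slicing a list returns a list

list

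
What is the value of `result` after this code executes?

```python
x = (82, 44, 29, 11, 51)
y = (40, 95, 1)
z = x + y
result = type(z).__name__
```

x is tuple; y is tuple; z is tuple; result = 'tuple'

'tuple'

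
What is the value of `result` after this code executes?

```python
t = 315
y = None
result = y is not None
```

t = 315; y = None; result = False

False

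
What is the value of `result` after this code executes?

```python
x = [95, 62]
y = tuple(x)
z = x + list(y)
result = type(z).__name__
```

x is list; y is tuple; z is list; result = 'list'

'list'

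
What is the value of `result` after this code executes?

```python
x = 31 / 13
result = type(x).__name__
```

x is float; result = 'float'

'float'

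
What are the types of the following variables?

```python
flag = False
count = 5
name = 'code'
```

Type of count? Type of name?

count is assigned a bare integer (no decimal point), so it is an int; name is assigned a quoted string literal, so it is a str

int, str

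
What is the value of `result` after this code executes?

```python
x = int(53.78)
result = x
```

x = 53; result = 53

53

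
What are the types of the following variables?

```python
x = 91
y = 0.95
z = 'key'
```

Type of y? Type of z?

y is assigned a number with a decimal point, so it is a float; z is assigned a quoted string literal, so it is a str

float, str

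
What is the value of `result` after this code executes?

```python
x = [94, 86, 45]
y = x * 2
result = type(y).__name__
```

x is list; y is list; result = 'list'

'list'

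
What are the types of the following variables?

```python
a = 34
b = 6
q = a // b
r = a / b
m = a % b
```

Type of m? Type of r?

% of ints returns int; / returns float

int, float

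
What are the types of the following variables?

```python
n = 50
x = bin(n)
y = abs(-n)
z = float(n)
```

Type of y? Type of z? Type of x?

abs() of int returns int; float() returns float; bin() returns str

int, float, str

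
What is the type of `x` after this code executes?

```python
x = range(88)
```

range() returns a range object

range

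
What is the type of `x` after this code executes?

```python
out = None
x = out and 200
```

'and' returns first falsy value (None)

NoneType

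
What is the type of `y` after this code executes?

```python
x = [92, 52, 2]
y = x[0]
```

Indexing list[int] returns int

int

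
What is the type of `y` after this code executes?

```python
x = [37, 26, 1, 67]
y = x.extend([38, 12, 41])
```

list.extend() returns None

NoneType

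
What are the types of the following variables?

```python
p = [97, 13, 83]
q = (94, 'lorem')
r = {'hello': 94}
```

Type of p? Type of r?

p is assigned a list literal (square brackets); r is assigned a dict literal ({key: value})

list, dict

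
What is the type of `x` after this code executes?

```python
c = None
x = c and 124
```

'and' returns first falsy value (None)

NoneType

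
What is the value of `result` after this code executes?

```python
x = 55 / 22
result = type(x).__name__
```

x is float; result = 'float'

'float'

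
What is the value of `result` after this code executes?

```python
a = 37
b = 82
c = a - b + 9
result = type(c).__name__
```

a is int; b is int; c is int; result = 'int'

'int'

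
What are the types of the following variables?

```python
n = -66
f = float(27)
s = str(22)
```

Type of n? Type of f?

n is assigned a bare integer (no decimal point), so it is an int; f is assigned the result of calling float(), which returns a float

int, float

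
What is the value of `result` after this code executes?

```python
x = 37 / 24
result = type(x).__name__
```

x is float; result = 'float'

'float'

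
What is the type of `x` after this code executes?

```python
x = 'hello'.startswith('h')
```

str.startswith() returns bool

bool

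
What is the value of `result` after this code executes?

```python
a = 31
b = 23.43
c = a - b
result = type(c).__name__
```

a is int; b is float; c is float; result = 'float'

'float'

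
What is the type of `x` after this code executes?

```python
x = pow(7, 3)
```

pow(int, int) returns int

int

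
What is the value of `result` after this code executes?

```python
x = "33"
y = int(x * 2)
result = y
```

x = '33'; y = 3333; result = 3333

3333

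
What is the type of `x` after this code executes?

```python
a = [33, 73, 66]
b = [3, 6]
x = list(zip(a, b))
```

list(zip()) returns a list of tuples

list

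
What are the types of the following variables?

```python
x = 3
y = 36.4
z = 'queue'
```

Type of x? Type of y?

x is assigned a bare integer (no decimal point), so it is an int; y is assigned a number with a decimal point, so it is a float

int, float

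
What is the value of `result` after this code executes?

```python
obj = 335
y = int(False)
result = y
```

obj = 335; y = 0; result = 0

0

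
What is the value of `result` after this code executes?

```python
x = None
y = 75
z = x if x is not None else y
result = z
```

x = None; y = 75; z = 75; result = 75

75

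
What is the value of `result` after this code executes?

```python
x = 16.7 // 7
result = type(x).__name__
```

x is float; result = 'float'

'float'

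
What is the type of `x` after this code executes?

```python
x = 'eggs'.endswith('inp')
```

str.endswith() returns bool

bool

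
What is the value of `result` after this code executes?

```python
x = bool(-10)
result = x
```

x = True; result = True

True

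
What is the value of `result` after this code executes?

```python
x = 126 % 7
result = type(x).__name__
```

x is int; result = 'int'

'int'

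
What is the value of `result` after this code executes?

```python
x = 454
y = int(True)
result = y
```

x = 454; y = 1; result = 1

1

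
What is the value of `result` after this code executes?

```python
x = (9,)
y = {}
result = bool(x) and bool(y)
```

x = (9,); y = {}; result = False

False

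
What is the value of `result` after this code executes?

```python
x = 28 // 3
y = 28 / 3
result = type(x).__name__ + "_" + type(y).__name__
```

x is int; y is float; result = 'int_float'

'int_float'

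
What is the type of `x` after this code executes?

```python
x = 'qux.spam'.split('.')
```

str.split() returns list

list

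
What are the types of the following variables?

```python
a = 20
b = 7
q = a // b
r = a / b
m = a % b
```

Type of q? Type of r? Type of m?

// returns int; / returns float; % of ints returns int

int, float, int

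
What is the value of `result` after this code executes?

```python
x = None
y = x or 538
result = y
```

x = None; y = 538; result = 538

538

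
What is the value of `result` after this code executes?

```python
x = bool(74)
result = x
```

x = True; result = True

True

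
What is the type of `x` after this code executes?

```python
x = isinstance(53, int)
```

isinstance() returns bool

bool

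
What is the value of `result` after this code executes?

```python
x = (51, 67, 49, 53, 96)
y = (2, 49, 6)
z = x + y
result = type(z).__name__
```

x is tuple; y is tuple; z is tuple; result = 'tuple'

'tuple'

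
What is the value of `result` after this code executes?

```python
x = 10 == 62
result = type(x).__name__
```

x is bool; result = 'bool'

'bool'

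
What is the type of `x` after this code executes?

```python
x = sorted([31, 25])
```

sorted() always returns list

list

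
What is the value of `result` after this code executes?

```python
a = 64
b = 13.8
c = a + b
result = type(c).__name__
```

a is int; b is float; c is float; result = 'float'

'float'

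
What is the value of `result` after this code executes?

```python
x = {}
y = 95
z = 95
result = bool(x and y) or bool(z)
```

x = {}; y = 95; z = 95; result = True

True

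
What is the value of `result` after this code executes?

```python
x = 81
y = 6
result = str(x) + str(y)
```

x = 81; y = 6; result = '816'

'816'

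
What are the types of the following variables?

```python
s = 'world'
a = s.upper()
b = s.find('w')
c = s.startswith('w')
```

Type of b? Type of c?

find() returns int; startswith() returns bool

int, bool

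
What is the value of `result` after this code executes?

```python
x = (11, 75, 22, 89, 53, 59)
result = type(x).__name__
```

x is tuple; result = 'tuple'

'tuple'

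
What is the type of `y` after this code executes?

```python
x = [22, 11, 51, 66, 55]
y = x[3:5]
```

Slicing a list returns a list

list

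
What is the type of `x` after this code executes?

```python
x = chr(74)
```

chr() returns str (single char)

str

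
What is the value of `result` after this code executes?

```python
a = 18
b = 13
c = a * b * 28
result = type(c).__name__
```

a is int; b is int; c is int; result = 'int'

'int'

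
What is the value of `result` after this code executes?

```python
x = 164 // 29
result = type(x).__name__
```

x is int; result = 'int'

'int'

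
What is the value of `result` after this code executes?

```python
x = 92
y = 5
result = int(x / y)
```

x = 92; y = 5; result = 18

18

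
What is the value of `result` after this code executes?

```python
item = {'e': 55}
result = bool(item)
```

item = {'e': 55}; result = True

True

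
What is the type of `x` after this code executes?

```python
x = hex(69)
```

hex() returns str representation

str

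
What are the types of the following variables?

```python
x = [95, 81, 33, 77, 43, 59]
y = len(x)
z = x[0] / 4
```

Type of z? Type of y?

int / int = float; len() returns int

float, int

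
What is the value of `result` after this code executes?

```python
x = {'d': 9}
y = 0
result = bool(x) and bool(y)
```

x = {'d': 9}; y = 0; result = False

False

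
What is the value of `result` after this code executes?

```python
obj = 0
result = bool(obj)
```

obj = 0; result = False

False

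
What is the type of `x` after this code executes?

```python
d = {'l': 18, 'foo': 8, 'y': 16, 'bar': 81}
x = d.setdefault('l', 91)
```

dict.setdefault() returns the (existing or default) value

int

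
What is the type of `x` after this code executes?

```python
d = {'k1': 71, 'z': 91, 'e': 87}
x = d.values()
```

.values() returns dict_values view

dict_values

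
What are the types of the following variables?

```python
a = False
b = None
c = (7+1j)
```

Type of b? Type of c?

b is assigned None, whose type is NoneType; c is assigned (7+1j), an int plus an imaginary literal (j suffix), which evaluates to complex

NoneType, complex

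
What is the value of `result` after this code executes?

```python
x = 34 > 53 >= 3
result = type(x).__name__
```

x is bool; result = 'bool'

'bool'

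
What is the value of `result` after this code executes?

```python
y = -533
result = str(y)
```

y = -533; result = '-533'

'-533'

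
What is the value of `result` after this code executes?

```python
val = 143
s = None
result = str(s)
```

val = 143; s = None; result = 'None'

'None'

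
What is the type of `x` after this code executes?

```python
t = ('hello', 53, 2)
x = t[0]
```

Index 0 of tuple is a str literal

str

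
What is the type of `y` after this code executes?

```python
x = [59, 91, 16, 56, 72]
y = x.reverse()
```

list.reverse() returns None

NoneType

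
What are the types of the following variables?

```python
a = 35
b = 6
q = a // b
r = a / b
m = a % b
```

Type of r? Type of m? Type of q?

/ returns float; % of ints returns int; // returns int

float, int, int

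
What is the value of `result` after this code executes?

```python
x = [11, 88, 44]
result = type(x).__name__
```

x is list; result = 'list'

'list'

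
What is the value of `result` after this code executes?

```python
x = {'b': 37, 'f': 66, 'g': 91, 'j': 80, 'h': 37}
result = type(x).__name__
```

x is dict; result = 'dict'

'dict'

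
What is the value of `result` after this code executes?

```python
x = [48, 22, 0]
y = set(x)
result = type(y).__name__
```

x is list; y is set; result = 'set'

'set'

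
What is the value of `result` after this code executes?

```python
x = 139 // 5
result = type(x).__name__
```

x is int; result = 'int'

'int'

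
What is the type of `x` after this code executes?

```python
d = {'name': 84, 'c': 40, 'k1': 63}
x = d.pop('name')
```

dict.pop() returns the value

int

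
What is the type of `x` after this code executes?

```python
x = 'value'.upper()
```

str.upper() returns str

str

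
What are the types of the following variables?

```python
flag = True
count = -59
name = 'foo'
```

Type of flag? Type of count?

flag is assigned the constant True, which has type bool; count is assigned a bare integer (no decimal point), so it is an int

bool, int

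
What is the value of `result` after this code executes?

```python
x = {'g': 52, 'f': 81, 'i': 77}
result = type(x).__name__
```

x is dict; result = 'dict'

'dict'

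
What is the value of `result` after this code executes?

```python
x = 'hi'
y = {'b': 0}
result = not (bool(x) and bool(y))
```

x = 'hi'; y = {'b': 0}; result = False

False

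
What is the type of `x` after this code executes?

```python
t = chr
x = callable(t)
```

callable() returns bool

bool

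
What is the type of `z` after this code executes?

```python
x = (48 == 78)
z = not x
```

'not' returns bool

bool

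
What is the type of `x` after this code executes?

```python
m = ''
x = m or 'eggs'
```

'or' returns first truthy value (str)

str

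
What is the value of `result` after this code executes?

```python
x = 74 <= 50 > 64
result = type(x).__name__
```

x is bool; result = 'bool'

'bool'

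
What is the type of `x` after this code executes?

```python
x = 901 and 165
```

'and' with truthy values returns last operand (int)

int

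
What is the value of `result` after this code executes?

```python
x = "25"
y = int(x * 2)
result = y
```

x = '25'; y = 2525; result = 2525

2525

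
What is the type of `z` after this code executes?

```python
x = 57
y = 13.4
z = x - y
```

int - float = float

float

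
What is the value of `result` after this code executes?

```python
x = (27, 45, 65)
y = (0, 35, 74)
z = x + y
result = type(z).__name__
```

x is tuple; y is tuple; z is tuple; result = 'tuple'

'tuple'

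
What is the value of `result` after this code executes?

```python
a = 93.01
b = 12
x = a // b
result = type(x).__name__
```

a is float; b is int; x is float; result = 'float'

'float'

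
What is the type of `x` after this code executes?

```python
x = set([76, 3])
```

set() constructor returns set

set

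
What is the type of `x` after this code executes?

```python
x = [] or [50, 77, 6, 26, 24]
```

'or' returns first truthy value (list)

list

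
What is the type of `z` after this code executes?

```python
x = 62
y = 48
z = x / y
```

int / int = float

float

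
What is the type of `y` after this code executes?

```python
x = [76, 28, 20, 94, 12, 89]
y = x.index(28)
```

list.index() returns int

int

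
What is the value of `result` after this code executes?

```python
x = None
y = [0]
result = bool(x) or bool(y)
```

x = None; y = [0]; result = True

True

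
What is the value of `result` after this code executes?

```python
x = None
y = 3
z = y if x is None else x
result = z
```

x = None; y = 3; z = 3; result = 3

3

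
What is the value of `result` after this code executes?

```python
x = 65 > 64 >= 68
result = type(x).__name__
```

x is bool; result = 'bool'

'bool'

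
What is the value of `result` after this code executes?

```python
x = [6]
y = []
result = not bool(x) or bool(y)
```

x = [6]; y = []; result = False

False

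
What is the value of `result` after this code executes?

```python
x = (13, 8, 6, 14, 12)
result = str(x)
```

x = (13, 8, 6, 14, 12); result = '(13, 8, 6, 14, 12)'

'(13, 8, 6, 14, 12)'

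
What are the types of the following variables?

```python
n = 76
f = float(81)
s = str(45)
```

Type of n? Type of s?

n is assigned a bare integer (no decimal point), so it is an int; s is assigned the result of calling str(), which returns a str

int, str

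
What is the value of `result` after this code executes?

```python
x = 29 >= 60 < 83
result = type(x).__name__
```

x is bool; result = 'bool'

'bool'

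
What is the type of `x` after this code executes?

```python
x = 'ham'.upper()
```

str.upper() returns str

str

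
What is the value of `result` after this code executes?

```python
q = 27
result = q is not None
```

q = 27; result = True

True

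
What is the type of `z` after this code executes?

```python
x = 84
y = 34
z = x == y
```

Equality comparison returns bool

bool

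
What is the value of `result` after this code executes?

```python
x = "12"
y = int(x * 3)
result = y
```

x = '12'; y = 121212; result = 121212

121212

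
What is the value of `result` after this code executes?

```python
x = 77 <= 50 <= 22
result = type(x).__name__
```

x is bool; result = 'bool'

'bool'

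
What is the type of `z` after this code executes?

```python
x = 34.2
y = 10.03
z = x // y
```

float // float = float

float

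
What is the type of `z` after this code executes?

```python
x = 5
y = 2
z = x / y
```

int / int = float

float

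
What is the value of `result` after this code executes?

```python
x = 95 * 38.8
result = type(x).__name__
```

x is float; result = 'float'

'float'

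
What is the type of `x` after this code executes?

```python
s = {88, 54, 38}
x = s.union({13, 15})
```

set.union() returns a new set

set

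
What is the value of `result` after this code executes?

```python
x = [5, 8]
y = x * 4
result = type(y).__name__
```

x is list; y is list; result = 'list'

'list'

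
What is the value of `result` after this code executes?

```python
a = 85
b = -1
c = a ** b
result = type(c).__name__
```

a is int; b is int; c is float; result = 'float'

'float'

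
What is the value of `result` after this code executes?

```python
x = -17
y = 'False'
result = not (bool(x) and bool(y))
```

x = -17; y = 'False'; result = False

False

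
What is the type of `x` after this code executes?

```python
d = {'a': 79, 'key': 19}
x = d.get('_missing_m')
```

dict.get() returns None when key not found

NoneType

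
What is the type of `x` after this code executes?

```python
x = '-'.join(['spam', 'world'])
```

str.join() returns str

str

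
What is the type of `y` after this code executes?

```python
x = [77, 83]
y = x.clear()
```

list.clear() returns None

NoneType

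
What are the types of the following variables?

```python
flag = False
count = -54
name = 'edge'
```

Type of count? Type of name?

count is assigned a bare integer (no decimal point), so it is an int; name is assigned a quoted string literal, so it is a str

int, str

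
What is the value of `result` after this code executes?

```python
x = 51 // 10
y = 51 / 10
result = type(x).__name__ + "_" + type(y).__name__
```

x is int; y is float; result = 'int_float'

'int_float'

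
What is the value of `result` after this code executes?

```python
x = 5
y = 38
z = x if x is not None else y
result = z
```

x = 5; y = 38; z = 5; result = 5

5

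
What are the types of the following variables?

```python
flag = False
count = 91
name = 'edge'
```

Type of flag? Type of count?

flag is assigned the constant False, which has type bool; count is assigned a bare integer (no decimal point), so it is an int

bool, int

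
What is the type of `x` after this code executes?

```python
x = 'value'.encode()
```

str.encode() returns bytes

bytes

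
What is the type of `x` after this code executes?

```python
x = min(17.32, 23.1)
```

min() of floats returns float

float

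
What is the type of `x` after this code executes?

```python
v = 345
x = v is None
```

'is' comparison returns bool

bool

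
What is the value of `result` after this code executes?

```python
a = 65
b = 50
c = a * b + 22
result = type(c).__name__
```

a is int; b is int; c is int; result = 'int'

'int'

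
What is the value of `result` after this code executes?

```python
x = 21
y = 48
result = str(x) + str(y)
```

x = 21; y = 48; result = '2148'

'2148'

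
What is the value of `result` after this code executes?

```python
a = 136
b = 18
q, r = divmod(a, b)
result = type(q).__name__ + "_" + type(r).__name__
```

a is int; b is int; q is int; r is int; result = 'int_int'

'int_int'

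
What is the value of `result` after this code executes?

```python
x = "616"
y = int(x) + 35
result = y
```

x = '616'; y = 651; result = 651

651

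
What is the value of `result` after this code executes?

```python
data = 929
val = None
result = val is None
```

data = 929; val = None; result = True

True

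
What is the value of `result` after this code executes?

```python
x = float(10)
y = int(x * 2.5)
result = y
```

x = 10.0; y = 25; result = 25

25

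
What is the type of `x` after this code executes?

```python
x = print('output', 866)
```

print() returns None

NoneType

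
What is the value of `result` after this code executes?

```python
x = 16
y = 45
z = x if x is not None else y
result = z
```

x = 16; y = 45; z = 16; result = 16

16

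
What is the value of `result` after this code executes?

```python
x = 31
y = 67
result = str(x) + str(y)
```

x = 31; y = 67; result = '3167'

'3167'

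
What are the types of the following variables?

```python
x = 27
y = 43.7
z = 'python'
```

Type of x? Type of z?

x is assigned a bare integer (no decimal point), so it is an int; z is assigned a quoted string literal, so it is a str

int, str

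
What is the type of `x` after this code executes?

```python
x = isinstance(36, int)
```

isinstance() returns bool

bool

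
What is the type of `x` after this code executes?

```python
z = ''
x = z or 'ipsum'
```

'or' returns first truthy value (str)

str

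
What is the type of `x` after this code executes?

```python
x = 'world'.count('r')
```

str.count() returns int

int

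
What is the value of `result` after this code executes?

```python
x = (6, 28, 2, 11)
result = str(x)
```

x = (6, 28, 2, 11); result = '(6, 28, 2, 11)'

'(6, 28, 2, 11)'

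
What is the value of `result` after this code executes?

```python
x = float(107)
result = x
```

x = 107.0; result = 107.0

107.0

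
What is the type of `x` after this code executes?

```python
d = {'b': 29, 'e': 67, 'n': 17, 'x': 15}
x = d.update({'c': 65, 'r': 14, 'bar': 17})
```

dict.update() returns None

NoneType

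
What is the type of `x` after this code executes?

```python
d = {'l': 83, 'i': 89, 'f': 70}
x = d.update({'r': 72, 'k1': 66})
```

dict.update() returns None

NoneType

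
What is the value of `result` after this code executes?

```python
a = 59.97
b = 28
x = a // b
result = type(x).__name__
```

a is float; b is int; x is float; result = 'float'

'float'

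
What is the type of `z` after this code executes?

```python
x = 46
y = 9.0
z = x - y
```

int - float = float

float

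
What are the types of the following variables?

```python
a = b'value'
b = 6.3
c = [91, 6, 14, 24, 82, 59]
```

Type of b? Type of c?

b is assigned a number with a decimal point, so it is a float; c is assigned a list literal (square brackets)

float, list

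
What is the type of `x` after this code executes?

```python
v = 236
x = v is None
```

'is' comparison returns bool

bool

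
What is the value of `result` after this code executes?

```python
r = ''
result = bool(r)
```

r = ''; result = False

False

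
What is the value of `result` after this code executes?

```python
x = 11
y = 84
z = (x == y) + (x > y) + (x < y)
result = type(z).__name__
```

x is int; y is int; z is int; result = 'int'

'int'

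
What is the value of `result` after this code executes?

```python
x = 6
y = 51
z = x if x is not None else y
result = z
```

x = 6; y = 51; z = 6; result = 6

6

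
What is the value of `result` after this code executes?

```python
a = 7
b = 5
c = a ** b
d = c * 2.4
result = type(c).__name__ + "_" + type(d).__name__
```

a is int; b is int; c is int; d is float; result = 'int_float'

'int_float'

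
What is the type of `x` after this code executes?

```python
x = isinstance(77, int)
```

isinstance() returns bool

bool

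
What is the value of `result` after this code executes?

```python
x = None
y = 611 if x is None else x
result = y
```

x = None; y = 611; result = 611

611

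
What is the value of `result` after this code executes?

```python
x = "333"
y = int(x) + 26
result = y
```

x = '333'; y = 359; result = 359

359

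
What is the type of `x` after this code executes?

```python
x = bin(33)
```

bin() returns str representation

str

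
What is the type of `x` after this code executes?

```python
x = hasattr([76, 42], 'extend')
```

hasattr() returns bool

bool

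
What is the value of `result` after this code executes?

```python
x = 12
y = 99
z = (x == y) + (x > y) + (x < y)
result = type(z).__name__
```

x is int; y is int; z is int; result = 'int'

'int'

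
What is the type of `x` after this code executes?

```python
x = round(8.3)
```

round() with no decimal places returns int

int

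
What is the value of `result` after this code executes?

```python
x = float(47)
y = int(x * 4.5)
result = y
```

x = 47.0; y = 211; result = 211

211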